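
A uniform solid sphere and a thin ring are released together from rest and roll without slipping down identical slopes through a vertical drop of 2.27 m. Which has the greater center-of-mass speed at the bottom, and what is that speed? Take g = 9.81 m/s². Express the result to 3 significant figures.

the uniform solid sphere, at v ≈ 5.64 m/s

For rolling without slipping, Mgh = ½(1+k)Mv² where k = I/(MR²), so v = √(2gh/(1+k)).
Uniform solid sphere: k = 0.4, giving v = √(2×9.81×2.27/1.4) = 5.64 m/s.
Thin ring: k = 1, giving v = √(2×9.81×2.27/2) = 4.719 m/s.
The smaller k wins: the uniform solid sphere, at ≈ 5.64 m/s.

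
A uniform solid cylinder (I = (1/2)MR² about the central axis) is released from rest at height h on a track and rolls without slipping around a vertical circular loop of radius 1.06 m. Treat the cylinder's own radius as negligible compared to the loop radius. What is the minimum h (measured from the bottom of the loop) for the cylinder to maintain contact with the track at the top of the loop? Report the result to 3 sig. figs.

h_min ≈ 2.92 m

For this body I = (1/2)MR², i.e. k = I/(MR²) = 0.5.
At the top of the loop, the minimum-contact condition is Mg = Mv_top²/r, so v_top² = gr.
With ω = v/R, the kinetic energy at speed v is ½(1+k)Mv² = (3/4)Mv².
Energy conservation from release (height h) to the top (height 2r): Mgh = Mg(2r) + (3/4)M·gr.
Thus h_min = 2r + (1+k)r/2 = r(2 + 1.5/2) = 1.06 × 2.75 ≈ 2.92 m.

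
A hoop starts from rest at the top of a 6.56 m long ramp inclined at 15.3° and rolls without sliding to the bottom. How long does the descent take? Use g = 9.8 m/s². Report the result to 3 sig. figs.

t ≈ 3.19 s

Here I = MR², so the shape factor k = I/(MR²) = 1.
Translational: Mg sinθ − f = Ma. Rotational about the CM: fR = Iα = kMRa, so f = kMa.
Hence a = g sinθ/(1+k) = 9.8×sin15.3°/2 = 1.293 m/s².
Starting from rest, L = ½at², so t = √(2L/a) = √(2×6.56/1.293) ≈ 3.19 s.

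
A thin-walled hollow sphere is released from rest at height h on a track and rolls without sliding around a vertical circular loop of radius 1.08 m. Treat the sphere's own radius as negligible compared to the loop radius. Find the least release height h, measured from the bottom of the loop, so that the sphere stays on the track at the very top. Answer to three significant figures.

The moment of inertia is (2/3)MR², giving k ≡ I/(MR²) = 2/3.
At the top, contact is just lost when gravity alone supplies the centripetal force: Mg = Mv_top²/r, i.e. v_top² = gr.
With ω = v/R, the kinetic energy at speed v is ½(1+k)Mv² = (5/6)Mv².
Energy conservation from release (height h) to the top (height 2r): Mgh = Mg(2r) + (5/6)M·gr.
Thus h_min = 2r + (1+k)r/2 = r(2 + 1.667/2) = 1.08 × 2.833 ≈ 3.06 m.

h_min ≈ 3.06 m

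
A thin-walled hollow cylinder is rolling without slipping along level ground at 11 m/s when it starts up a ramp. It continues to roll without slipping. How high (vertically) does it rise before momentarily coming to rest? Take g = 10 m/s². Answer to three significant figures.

For this body I = MR², i.e. k = I/(MR²) = 1.
The rolling condition ω = v/R makes the rotational term ½I(v/R)² = ½kMv², so KE_total = ½(1+k)Mv² = Mv².
At the top the kinetic energy is zero, so Mv₀² = Mgh.
Thus h = (1+k)v₀²/(2g) = 2 × 11² / (2 × 10) ≈ 12.1 m.

h ≈ 12.1 m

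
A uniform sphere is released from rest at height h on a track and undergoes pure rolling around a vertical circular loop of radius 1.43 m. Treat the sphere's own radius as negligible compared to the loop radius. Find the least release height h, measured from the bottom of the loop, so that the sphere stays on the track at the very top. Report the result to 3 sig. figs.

The moment of inertia is (2/5)MR², giving k ≡ I/(MR²) = 0.4.
At the top, contact is just lost when gravity alone supplies the centripetal force: Mg = Mv_top²/r, i.e. v_top² = gr.
With ω = v/R, the kinetic energy at speed v is ½(1+k)Mv² = (7/10)Mv².
Energy conservation from release (height h) to the top (height 2r): Mgh = Mg(2r) + (7/10)M·gr.
Thus h_min = 2r + (1+k)r/2 = r(2 + 1.4/2) = 1.43 × 2.7 ≈ 3.86 m.

h_min ≈ 3.86 m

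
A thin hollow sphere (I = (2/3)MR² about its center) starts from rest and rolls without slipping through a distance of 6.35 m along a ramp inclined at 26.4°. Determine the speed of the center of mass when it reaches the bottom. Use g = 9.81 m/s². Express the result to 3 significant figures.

For this body I = (2/3)MR², i.e. k = I/(MR²) = 2/3.
The rolling condition ω = v/R makes the rotational term ½I(v/R)² = ½kMv², so KE_total = ½(1+k)Mv² = (5/6)Mv².
The vertical drop is h = L sinθ = 6.35 × sin26.4° = 2.823 m.
Setting Mgh = (5/6)Mv² gives v = √(2gh/(1+k)) = √(2·9.81·2.823/1.667) ≈ 5.77 m/s.

v ≈ 5.77 m/s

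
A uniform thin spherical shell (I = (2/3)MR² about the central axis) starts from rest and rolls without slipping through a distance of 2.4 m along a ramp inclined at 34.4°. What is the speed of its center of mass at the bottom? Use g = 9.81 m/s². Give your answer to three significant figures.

For this body I = (2/3)MR², i.e. k = I/(MR²) = 2/3.
Since it rolls without slipping, ω = v/R and KE = ½Mv² + ½Iω² = ½(1+k)Mv² = (5/6)Mv².
The vertical drop is h = L sinθ = 2.4 × sin34.4° = 1.356 m.
Setting Mgh = (5/6)Mv² gives v = √(2gh/(1+k)) = √(2·9.81·1.356/1.667) ≈ 4.00 m/s.

v ≈ 4.00 m/s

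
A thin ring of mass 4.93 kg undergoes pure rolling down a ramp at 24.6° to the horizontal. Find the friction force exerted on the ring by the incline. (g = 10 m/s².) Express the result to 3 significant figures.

With I = MR², the ratio k = I/(MR²) is 1.
Along the incline Mg sinθ − f = Ma, and torque about the center fR = Iα = kMR²(a/R) gives f = kMa.
Combining, a = g sinθ/(1+k) and f = kMa = kMg sinθ/(1+k).
f = 1 × 4.93 × 10 × sin24.6° / 2 ≈ 10.3 N.

f ≈ 10.3 N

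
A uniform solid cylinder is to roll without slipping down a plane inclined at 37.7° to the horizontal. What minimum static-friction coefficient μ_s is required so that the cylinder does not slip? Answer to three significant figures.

With I = (1/2)MR², the ratio k = I/(MR²) is 0.5.
Translational: Mg sinθ − f = Ma. Rotational about the CM: fR = Iα = kMRa, so f = kMa.
These give a = g sinθ/(1+k) and the required friction f = kMg sinθ/(1+k).
With N = Mg cosθ, the no-slip condition f ≤ μN gives μ_min = f/N = k tanθ/(1+k).
μ_min = 0.5 × tan37.7° / 1.5 ≈ 0.258.

μ_min ≈ 0.258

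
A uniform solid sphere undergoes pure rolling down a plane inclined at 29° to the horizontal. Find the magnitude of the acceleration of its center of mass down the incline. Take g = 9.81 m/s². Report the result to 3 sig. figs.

Here I = (2/5)MR², so the shape factor k = I/(MR²) = 0.4.
Along the incline Mg sinθ − f = Ma, and torque about the center fR = Iα = kMR²(a/R) gives f = kMa.
Eliminating f: Mg sinθ = (1+k)Ma, so a = g sinθ/(1+k) = 9.81 × sin29° / 1.4 ≈ 3.40 m/s².

a ≈ 3.40 m/s²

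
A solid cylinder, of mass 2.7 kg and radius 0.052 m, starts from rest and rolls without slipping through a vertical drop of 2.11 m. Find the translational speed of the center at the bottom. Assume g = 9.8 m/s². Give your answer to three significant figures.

For this body I = (1/2)MR², i.e. k = I/(MR²) = 0.5.
Since it rolls without slipping, ω = v/R and KE = ½Mv² + ½Iω² = ½(1+k)Mv² = (3/4)Mv².
Setting Mgh = (3/4)Mv² gives v = √(2gh/(1+k)) = √(2·9.8·2.11/1.5) ≈ 5.25 m/s.

v ≈ 5.25 m/s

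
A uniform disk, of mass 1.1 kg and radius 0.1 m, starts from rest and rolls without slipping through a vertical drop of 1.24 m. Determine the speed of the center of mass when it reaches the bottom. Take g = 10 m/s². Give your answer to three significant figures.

The moment of inertia is (1/2)MR², giving k ≡ I/(MR²) = 0.5.
The rolling condition ω = v/R makes the rotational term ½I(v/R)² = ½kMv², so KE_total = ½(1+k)Mv² = (3/4)Mv².
Setting Mgh = (3/4)Mv² gives v = √(2gh/(1+k)) = √(2·10·1.24/1.5) ≈ 4.07 m/s.

v ≈ 4.07 m/s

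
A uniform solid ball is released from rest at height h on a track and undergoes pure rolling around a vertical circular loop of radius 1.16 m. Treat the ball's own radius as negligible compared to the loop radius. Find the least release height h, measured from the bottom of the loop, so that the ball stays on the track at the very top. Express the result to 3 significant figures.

h_min ≈ 3.13 m

With I = (2/5)MR², the ratio k = I/(MR²) is 0.4.
At the top of the loop, the minimum-contact condition is Mg = Mv_top²/r, so v_top² = gr.
With ω = v/R, the kinetic energy at speed v is ½(1+k)Mv² = (7/10)Mv².
Energy conservation from release (height h) to the top (height 2r): Mgh = Mg(2r) + (7/10)M·gr.
Thus h_min = 2r + (1+k)r/2 = r(2 + 1.4/2) = 1.16 × 2.7 ≈ 3.13 m.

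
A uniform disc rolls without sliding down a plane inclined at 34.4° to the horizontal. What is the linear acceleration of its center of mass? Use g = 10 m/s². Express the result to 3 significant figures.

The moment of inertia is (1/2)MR², giving k ≡ I/(MR²) = 0.5.
Newton's second law down the slope: Mg sinθ − f = Ma. The torque equation fR = Iα (with α = a/R) gives f = kMa.
Eliminating f: Mg sinθ = (1+k)Ma, so a = g sinθ/(1+k) = 10 × sin34.4° / 1.5 ≈ 3.77 m/s².

a ≈ 3.77 m/s²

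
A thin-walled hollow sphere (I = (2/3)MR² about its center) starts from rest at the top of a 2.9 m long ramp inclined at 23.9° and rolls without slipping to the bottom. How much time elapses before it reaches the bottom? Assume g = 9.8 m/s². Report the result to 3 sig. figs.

t ≈ 1.56 s

Here I = (2/3)MR², so the shape factor k = I/(MR²) = 2/3.
Along the incline Mg sinθ − f = Ma, and torque about the center fR = Iα = kMR²(a/R) gives f = kMa.
Hence a = g sinθ/(1+k) = 9.8×sin23.9°/1.667 = 2.382 m/s².
Starting from rest, L = ½at², so t = √(2L/a) = √(2×2.9/2.382) ≈ 1.56 s.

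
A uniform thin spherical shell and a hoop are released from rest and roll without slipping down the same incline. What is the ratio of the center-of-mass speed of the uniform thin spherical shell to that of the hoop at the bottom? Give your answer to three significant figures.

v_ratio ≈ 1.10

Each satisfies Mgh = ½(1+k)Mv² with k = I/(MR²), so v ∝ 1/√(1+k).
For the uniform thin spherical shell k = 2/3; for the hoop k = 1.
v₁/v₂ = √((1+k₂)/(1+k₁)) = √(2/1.667) ≈ 1.10.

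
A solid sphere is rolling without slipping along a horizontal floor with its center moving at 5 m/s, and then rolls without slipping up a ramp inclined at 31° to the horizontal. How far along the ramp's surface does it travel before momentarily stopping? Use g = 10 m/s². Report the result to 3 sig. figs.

d ≈ 3.40 m

Here I = (2/5)MR², so the shape factor k = I/(MR²) = 0.4.
The rolling condition ω = v/R makes the rotational term ½I(v/R)² = ½kMv², so KE_total = ½(1+k)Mv² = (7/10)Mv².
Setting this equal to Mgh gives the vertical rise h = (1+k)v₀²/(2g) = 1.4×5²/(2×10) = 1.75 m.
Along the incline, d = h/sinθ = 1.75/sin31° ≈ 3.40 m.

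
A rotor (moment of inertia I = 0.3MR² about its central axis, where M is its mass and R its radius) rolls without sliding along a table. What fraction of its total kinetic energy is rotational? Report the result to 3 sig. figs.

fraction ≈ 0.231

Here I = 0.3MR², so the shape factor k = I/(MR²) = 0.3.
Since ω = v/R, the translational part is ½Mv² and the rotational part is ½I(v/R)² = ½kMv²; the total is ½(1+k)Mv².
The rotational fraction is therefore k/(1+k) = 0.3/1.3 ≈ 0.231.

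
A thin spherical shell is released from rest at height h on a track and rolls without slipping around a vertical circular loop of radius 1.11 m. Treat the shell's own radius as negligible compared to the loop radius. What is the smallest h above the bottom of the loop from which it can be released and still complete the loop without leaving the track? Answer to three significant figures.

For this body I = (2/3)MR², i.e. k = I/(MR²) = 2/3.
At the top of the loop, the minimum-contact condition is Mg = Mv_top²/r, so v_top² = gr.
With ω = v/R, the kinetic energy at speed v is ½(1+k)Mv² = (5/6)Mv².
Energy conservation from release (height h) to the top (height 2r): Mgh = Mg(2r) + (5/6)M·gr.
Thus h_min = 2r + (1+k)r/2 = r(2 + 1.667/2) = 1.11 × 2.833 ≈ 3.15 m.

h_min ≈ 3.15 m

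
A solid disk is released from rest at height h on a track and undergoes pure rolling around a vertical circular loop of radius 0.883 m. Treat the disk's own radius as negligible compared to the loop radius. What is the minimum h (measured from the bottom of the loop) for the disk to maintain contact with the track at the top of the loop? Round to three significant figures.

With I = (1/2)MR², the ratio k = I/(MR²) is 0.5.
At the top of the loop, the minimum-contact condition is Mg = Mv_top²/r, so v_top² = gr.
With ω = v/R, the kinetic energy at speed v is ½(1+k)Mv² = (3/4)Mv².
Energy conservation from release (height h) to the top (height 2r): Mgh = Mg(2r) + (3/4)M·gr.
Thus h_min = 2r + (1+k)r/2 = r(2 + 1.5/2) = 0.883 × 2.75 ≈ 2.43 m.

h_min ≈ 2.43 m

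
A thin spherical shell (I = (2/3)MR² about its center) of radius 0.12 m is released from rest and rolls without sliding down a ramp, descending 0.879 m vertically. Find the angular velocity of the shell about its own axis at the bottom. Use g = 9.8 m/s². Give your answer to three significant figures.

For this body I = (2/3)MR², i.e. k = I/(MR²) = 2/3.
Since it rolls without slipping, ω = v/R and KE = ½Mv² + ½Iω² = ½(1+k)Mv² = (5/6)Mv².
Energy conservation Mgh = ½(1+k)Mv² gives v = √(2gh/(1+k)) = √(2 × 9.8 × 0.879 / 1.667) = 3.215 m/s.
The angular speed follows from ω = v/R = 3.215/0.12 ≈ 26.8 rad/s.

ω ≈ 26.8 rad/s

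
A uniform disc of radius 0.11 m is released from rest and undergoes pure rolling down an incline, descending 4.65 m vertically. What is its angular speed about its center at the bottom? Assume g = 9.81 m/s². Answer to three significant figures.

ω ≈ 70.9 rad/s

The moment of inertia is (1/2)MR², giving k ≡ I/(MR²) = 0.5.
Since it rolls without slipping, ω = v/R and KE = ½Mv² + ½Iω² = ½(1+k)Mv² = (3/4)Mv².
Energy conservation Mgh = ½(1+k)Mv² gives v = √(2gh/(1+k)) = √(2 × 9.81 × 4.65 / 1.5) = 7.799 m/s.
The angular speed follows from ω = v/R = 7.799/0.11 ≈ 70.9 rad/s.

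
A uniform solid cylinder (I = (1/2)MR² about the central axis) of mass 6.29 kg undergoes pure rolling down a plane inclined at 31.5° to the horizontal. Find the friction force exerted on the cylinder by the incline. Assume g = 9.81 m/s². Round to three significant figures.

The moment of inertia is (1/2)MR², giving k ≡ I/(MR²) = 0.5.
Newton's second law down the slope: Mg sinθ − f = Ma. The torque equation fR = Iα (with α = a/R) gives f = kMa.
Combining, a = g sinθ/(1+k) and f = kMa = kMg sinθ/(1+k).
f = 0.5 × 6.29 × 9.81 × sin31.5° / 1.5 ≈ 10.7 N.

f ≈ 10.7 N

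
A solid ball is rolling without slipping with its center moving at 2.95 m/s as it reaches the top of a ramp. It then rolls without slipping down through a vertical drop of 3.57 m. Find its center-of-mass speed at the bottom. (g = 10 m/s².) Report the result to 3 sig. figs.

With I = (2/5)MR², the ratio k = I/(MR²) is 0.4.
Since it rolls without slipping, ω = v/R and KE = ½Mv² + ½Iω² = ½(1+k)Mv² = (7/10)Mv².
Energy conservation: (7/10)Mv₀² + Mgh = (7/10)Mv², so v² = v₀² + 2gh/(1+k).
v = √(2.95² + 2×10×3.57/1.4) = √59.7 ≈ 7.73 m/s.

v ≈ 7.73 m/s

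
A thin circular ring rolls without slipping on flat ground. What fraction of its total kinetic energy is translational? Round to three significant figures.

Here I = MR², so the shape factor k = I/(MR²) = 1.
Since ω = v/R, the translational part is ½Mv² and the rotational part is ½I(v/R)² = ½kMv²; the total is ½(1+k)Mv².
The translational fraction is therefore 1/(1+k) = 1/2 ≈ 0.500.

fraction ≈ 0.500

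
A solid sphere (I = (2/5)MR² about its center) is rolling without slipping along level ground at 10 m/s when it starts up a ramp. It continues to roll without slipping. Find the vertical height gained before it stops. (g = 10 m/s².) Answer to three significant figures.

With I = (2/5)MR², the ratio k = I/(MR²) is 0.4.
Rolling without slipping gives ω = v/R, so the total kinetic energy is ½Mv² + ½Iω² = ½(1+k)Mv² = (7/10)Mv².
All of this converts to potential energy at the highest point: (7/10)Mv₀² = Mgh.
Thus h = (1+k)v₀²/(2g) = 1.4 × 10² / (2 × 10) ≈ 7.00 m.

h ≈ 7.00 m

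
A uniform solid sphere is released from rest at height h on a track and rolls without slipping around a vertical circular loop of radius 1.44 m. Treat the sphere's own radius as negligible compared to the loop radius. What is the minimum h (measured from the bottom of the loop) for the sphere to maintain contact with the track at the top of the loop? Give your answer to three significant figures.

h_min ≈ 3.89 m

Here I = (2/5)MR², so the shape factor k = I/(MR²) = 0.4.
At the top, contact is just lost when gravity alone supplies the centripetal force: Mg = Mv_top²/r, i.e. v_top² = gr.
With ω = v/R, the kinetic energy at speed v is ½(1+k)Mv² = (7/10)Mv².
Energy conservation from release (height h) to the top (height 2r): Mgh = Mg(2r) + (7/10)M·gr.
Thus h_min = 2r + (1+k)r/2 = r(2 + 1.4/2) = 1.44 × 2.7 ≈ 3.89 m.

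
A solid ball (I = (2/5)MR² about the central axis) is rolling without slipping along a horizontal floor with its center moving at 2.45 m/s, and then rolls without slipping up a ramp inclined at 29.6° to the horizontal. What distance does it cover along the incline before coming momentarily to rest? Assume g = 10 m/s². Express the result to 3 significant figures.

d ≈ 0.851 m

Here I = (2/5)MR², so the shape factor k = I/(MR²) = 0.4.
Rolling without slipping gives ω = v/R, so the total kinetic energy is ½Mv² + ½Iω² = ½(1+k)Mv² = (7/10)Mv².
Setting this equal to Mgh gives the vertical rise h = (1+k)v₀²/(2g) = 1.4×2.45²/(2×10) = 0.4202 m.
The distance along the slope is d = h/sinθ = 0.4202/sin29.6° ≈ 0.851 m.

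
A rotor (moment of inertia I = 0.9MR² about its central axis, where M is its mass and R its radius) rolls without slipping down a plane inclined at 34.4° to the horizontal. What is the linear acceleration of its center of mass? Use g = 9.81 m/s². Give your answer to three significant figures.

Here I = 0.9MR², so the shape factor k = I/(MR²) = 0.9.
Translational: Mg sinθ − f = Ma. Rotational about the CM: fR = Iα = kMRa, so f = kMa.
Eliminating f: Mg sinθ = (1+k)Ma, so a = g sinθ/(1+k) = 9.81 × sin34.4° / 1.9 ≈ 2.92 m/s².

a ≈ 2.92 m/s²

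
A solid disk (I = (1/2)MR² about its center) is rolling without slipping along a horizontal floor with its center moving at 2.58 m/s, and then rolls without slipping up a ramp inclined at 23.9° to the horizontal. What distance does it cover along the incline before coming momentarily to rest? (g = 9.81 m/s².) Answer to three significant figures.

Here I = (1/2)MR², so the shape factor k = I/(MR²) = 0.5.
Pure rolling means v = ωR; then KE = ½Mv² + ½I(v/R)² = ½(1+k)Mv² = (3/4)Mv².
Setting this equal to Mgh gives the vertical rise h = (1+k)v₀²/(2g) = 1.5×2.58²/(2×9.81) = 0.5089 m.
Along the incline, d = h/sinθ = 0.5089/sin23.9° ≈ 1.26 m.

d ≈ 1.26 m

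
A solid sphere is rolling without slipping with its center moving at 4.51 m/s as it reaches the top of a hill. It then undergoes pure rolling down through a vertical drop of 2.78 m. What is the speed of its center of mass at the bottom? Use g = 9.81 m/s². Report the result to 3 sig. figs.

v ≈ 7.70 m/s

For this body I = (2/5)MR², i.e. k = I/(MR²) = 0.4.
The rolling condition ω = v/R makes the rotational term ½I(v/R)² = ½kMv², so KE_total = ½(1+k)Mv² = (7/10)Mv².
Conserving energy between top and bottom: (7/10)Mv² = (7/10)Mv₀² + Mgh, hence v² = v₀² + 2gh/(1+k).
v = √(4.51² + 2×9.81×2.78/1.4) = √59.3 ≈ 7.70 m/s.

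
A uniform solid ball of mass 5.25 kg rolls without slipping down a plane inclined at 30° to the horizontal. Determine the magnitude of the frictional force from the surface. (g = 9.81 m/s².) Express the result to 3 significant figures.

Here I = (2/5)MR², so the shape factor k = I/(MR²) = 0.4.
Translational: Mg sinθ − f = Ma. Rotational about the CM: fR = Iα = kMRa, so f = kMa.
Combining, a = g sinθ/(1+k) and f = kMa = kMg sinθ/(1+k).
f = 0.4 × 5.25 × 9.81 × sin30° / 1.4 ≈ 7.36 N.

f ≈ 7.36 N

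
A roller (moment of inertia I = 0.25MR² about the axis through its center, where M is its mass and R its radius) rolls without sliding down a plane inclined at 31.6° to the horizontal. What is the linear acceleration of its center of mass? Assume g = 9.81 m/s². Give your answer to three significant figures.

Here I = 0.25MR², so the shape factor k = I/(MR²) = 0.25.
Translational: Mg sinθ − f = Ma. Rotational about the CM: fR = Iα = kMRa, so f = kMa.
Eliminating f: Mg sinθ = (1+k)Ma, so a = g sinθ/(1+k) = 9.81 × sin31.6° / 1.25 ≈ 4.11 m/s².

a ≈ 4.11 m/s²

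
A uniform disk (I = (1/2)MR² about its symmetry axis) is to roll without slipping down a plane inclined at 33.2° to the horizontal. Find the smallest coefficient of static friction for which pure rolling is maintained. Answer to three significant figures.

μ_min ≈ 0.218

With I = (1/2)MR², the ratio k = I/(MR²) is 0.5.
Along the incline Mg sinθ − f = Ma, and torque about the center fR = Iα = kMR²(a/R) gives f = kMa.
These give a = g sinθ/(1+k) and the required friction f = kMg sinθ/(1+k).
With N = Mg cosθ, the no-slip condition f ≤ μN gives μ_min = f/N = k tanθ/(1+k).
μ_min = 0.5 × tan33.2° / 1.5 ≈ 0.218.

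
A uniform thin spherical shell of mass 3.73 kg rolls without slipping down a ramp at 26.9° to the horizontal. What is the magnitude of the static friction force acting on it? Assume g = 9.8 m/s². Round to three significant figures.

f ≈ 6.62 N

The moment of inertia is (2/3)MR², giving k ≡ I/(MR²) = 2/3.
Along the incline Mg sinθ − f = Ma, and torque about the center fR = Iα = kMR²(a/R) gives f = kMa.
Combining, a = g sinθ/(1+k) and f = kMa = kMg sinθ/(1+k).
f = (2/3) × 3.73 × 9.8 × sin26.9° / 1.667 ≈ 6.62 N.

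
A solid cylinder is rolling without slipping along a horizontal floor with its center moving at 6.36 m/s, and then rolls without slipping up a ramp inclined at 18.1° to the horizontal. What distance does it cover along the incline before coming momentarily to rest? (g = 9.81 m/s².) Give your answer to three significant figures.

d ≈ 9.95 m

The moment of inertia is (1/2)MR², giving k ≡ I/(MR²) = 0.5.
The rolling condition ω = v/R makes the rotational term ½I(v/R)² = ½kMv², so KE_total = ½(1+k)Mv² = (3/4)Mv².
Setting this equal to Mgh gives the vertical rise h = (1+k)v₀²/(2g) = 1.5×6.36²/(2×9.81) = 3.092 m.
The distance along the slope is d = h/sinθ = 3.092/sin18.1° ≈ 9.95 m.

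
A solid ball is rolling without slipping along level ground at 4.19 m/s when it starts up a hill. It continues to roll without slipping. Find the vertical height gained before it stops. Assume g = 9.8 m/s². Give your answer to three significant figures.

With I = (2/5)MR², the ratio k = I/(MR²) is 0.4.
Pure rolling means v = ωR; then KE = ½Mv² + ½I(v/R)² = ½(1+k)Mv² = (7/10)Mv².
At the top the kinetic energy is zero, so (7/10)Mv₀² = Mgh.
Thus h = (1+k)v₀²/(2g) = 1.4 × 4.19² / (2 × 9.8) ≈ 1.25 m.

h ≈ 1.25 m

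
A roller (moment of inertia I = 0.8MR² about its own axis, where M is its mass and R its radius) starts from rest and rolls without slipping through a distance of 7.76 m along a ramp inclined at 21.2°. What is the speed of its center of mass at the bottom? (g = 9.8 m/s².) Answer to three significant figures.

v ≈ 5.53 m/s

With I = 0.8MR², the ratio k = I/(MR²) is 0.8.
The rolling condition ω = v/R makes the rotational term ½I(v/R)² = ½kMv², so KE_total = ½(1+k)Mv² = (9/10)Mv².
The vertical drop is h = L sinθ = 7.76 × sin21.2° = 2.806 m.
Energy conservation: Mgh = (9/10)Mv², so v = √(2gh/(1+k)) = √(2 × 9.8 × 2.806 / 1.8) ≈ 5.53 m/s.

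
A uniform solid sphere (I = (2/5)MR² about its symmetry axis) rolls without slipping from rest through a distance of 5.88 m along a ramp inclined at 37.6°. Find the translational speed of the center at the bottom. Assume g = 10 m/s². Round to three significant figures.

v ≈ 7.16 m/s

The moment of inertia is (2/5)MR², giving k ≡ I/(MR²) = 0.4.
Pure rolling means v = ωR; then KE = ½Mv² + ½I(v/R)² = ½(1+k)Mv² = (7/10)Mv².
The vertical drop is h = L sinθ = 5.88 × sin37.6° = 3.588 m.
Setting Mgh = (7/10)Mv² gives v = √(2gh/(1+k)) = √(2·10·3.588/1.4) ≈ 7.16 m/s.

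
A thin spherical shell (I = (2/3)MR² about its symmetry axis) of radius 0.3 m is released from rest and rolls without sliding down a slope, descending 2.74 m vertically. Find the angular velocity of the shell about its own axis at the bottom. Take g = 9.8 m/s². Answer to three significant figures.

The moment of inertia is (2/3)MR², giving k ≡ I/(MR²) = 2/3.
Pure rolling means v = ωR; then KE = ½Mv² + ½I(v/R)² = ½(1+k)Mv² = (5/6)Mv².
Energy conservation Mgh = ½(1+k)Mv² gives v = √(2gh/(1+k)) = √(2 × 9.8 × 2.74 / 1.667) = 5.676 m/s.
Then ω = v/R = 5.676 / 0.3 ≈ 18.9 rad/s.

ω ≈ 18.9 rad/s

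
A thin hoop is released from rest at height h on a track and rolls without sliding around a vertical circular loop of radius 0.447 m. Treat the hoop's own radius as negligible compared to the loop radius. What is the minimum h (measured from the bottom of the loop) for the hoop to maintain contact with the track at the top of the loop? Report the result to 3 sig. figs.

For this body I = MR², i.e. k = I/(MR²) = 1.
At the top, contact is just lost when gravity alone supplies the centripetal force: Mg = Mv_top²/r, i.e. v_top² = gr.
With ω = v/R, the kinetic energy at speed v is ½(1+k)Mv² = Mv².
Energy conservation from release (height h) to the top (height 2r): Mgh = Mg(2r) + M·gr.
Thus h_min = 2r + (1+k)r/2 = r(2 + 2/2) = 0.447 × 3 ≈ 1.34 m.

h_min ≈ 1.34 m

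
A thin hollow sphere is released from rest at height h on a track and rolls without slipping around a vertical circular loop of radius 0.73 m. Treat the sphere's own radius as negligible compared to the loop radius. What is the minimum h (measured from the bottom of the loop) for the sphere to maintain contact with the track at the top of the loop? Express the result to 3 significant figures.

For this body I = (2/3)MR², i.e. k = I/(MR²) = 2/3.
At the top, contact is just lost when gravity alone supplies the centripetal force: Mg = Mv_top²/r, i.e. v_top² = gr.
With ω = v/R, the kinetic energy at speed v is ½(1+k)Mv² = (5/6)Mv².
Energy conservation from release (height h) to the top (height 2r): Mgh = Mg(2r) + (5/6)M·gr.
Thus h_min = 2r + (1+k)r/2 = r(2 + 1.667/2) = 0.73 × 2.833 ≈ 2.07 m.

h_min ≈ 2.07 m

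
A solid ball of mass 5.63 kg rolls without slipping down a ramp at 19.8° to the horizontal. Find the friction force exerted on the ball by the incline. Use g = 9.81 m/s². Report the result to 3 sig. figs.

The moment of inertia is (2/5)MR², giving k ≡ I/(MR²) = 0.4.
Translational: Mg sinθ − f = Ma. Rotational about the CM: fR = Iα = kMRa, so f = kMa.
Combining, a = g sinθ/(1+k) and f = kMa = kMg sinθ/(1+k).
f = 0.4 × 5.63 × 9.81 × sin19.8° / 1.4 ≈ 5.35 N.

f ≈ 5.35 N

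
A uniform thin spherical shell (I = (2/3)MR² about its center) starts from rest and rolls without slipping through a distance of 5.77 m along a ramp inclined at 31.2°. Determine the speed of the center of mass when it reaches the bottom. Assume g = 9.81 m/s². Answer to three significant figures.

With I = (2/3)MR², the ratio k = I/(MR²) is 2/3.
Pure rolling means v = ωR; then KE = ½Mv² + ½I(v/R)² = ½(1+k)Mv² = (5/6)Mv².
The vertical drop is h = L sinθ = 5.77 × sin31.2° = 2.989 m.
Energy conservation: Mgh = (5/6)Mv², so v = √(2gh/(1+k)) = √(2 × 9.81 × 2.989 / 1.667) ≈ 5.93 m/s.

v ≈ 5.93 m/s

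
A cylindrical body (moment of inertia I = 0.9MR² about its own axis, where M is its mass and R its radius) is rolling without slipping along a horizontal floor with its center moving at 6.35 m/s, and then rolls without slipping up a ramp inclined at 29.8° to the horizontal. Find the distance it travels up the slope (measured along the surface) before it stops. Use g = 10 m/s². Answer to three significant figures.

The moment of inertia is 0.9MR², giving k ≡ I/(MR²) = 0.9.
Since it rolls without slipping, ω = v/R and KE = ½Mv² + ½Iω² = ½(1+k)Mv² = (19/20)Mv².
Setting this equal to Mgh gives the vertical rise h = (1+k)v₀²/(2g) = 1.9×6.35²/(2×10) = 3.831 m.
Along the incline, d = h/sinθ = 3.831/sin29.8° ≈ 7.71 m.

d ≈ 7.71 m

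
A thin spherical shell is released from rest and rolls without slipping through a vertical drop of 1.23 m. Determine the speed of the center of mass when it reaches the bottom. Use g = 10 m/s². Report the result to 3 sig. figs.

v ≈ 3.84 m/s

With I = (2/3)MR², the ratio k = I/(MR²) is 2/3.
Rolling without slipping gives ω = v/R, so the total kinetic energy is ½Mv² + ½Iω² = ½(1+k)Mv² = (5/6)Mv².
Setting Mgh = (5/6)Mv² gives v = √(2gh/(1+k)) = √(2·10·1.23/1.667) ≈ 3.84 m/s.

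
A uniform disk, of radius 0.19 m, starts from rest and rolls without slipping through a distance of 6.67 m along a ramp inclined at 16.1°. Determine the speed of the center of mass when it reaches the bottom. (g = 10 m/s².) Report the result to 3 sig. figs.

Here I = (1/2)MR², so the shape factor k = I/(MR²) = 0.5.
The rolling condition ω = v/R makes the rotational term ½I(v/R)² = ½kMv², so KE_total = ½(1+k)Mv² = (3/4)Mv².
The vertical drop is h = L sinθ = 6.67 × sin16.1° = 1.85 m.
Setting Mgh = (3/4)Mv² gives v = √(2gh/(1+k)) = √(2·10·1.85/1.5) ≈ 4.97 m/s.

v ≈ 4.97 m/s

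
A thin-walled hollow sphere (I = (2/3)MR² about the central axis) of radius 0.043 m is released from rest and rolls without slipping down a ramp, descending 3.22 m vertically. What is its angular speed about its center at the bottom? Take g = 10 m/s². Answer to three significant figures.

Here I = (2/3)MR², so the shape factor k = I/(MR²) = 2/3.
Pure rolling means v = ωR; then KE = ½Mv² + ½I(v/R)² = ½(1+k)Mv² = (5/6)Mv².
Energy conservation Mgh = ½(1+k)Mv² gives v = √(2gh/(1+k)) = √(2 × 10 × 3.22 / 1.667) = 6.216 m/s.
The angular speed follows from ω = v/R = 6.216/0.043 ≈ 145 rad/s.

ω ≈ 145 rad/s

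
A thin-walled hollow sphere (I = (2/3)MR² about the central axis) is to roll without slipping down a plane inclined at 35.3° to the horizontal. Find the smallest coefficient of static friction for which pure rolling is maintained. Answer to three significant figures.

The moment of inertia is (2/3)MR², giving k ≡ I/(MR²) = 2/3.
Newton's second law down the slope: Mg sinθ − f = Ma. The torque equation fR = Iα (with α = a/R) gives f = kMa.
These give a = g sinθ/(1+k) and the required friction f = kMg sinθ/(1+k).
The normal force is N = Mg cosθ, so μ_min = f/N = k tanθ/(1+k).
μ_min = (2/3) × tan35.3° / 1.667 ≈ 0.283.

μ_min ≈ 0.283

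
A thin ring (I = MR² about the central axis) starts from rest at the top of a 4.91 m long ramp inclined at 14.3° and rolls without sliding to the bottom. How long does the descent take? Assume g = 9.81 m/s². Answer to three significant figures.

t ≈ 2.85 s

With I = MR², the ratio k = I/(MR²) is 1.
Along the incline Mg sinθ − f = Ma, and torque about the center fR = Iα = kMR²(a/R) gives f = kMa.
Hence a = g sinθ/(1+k) = 9.81×sin14.3°/2 = 1.212 m/s².
With constant a from rest, t = √(2L/a) = √(2·4.91/1.212) ≈ 2.85 s.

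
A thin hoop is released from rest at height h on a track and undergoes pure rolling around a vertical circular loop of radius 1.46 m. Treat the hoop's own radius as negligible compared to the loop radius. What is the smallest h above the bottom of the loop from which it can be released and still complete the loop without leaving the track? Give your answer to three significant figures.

h_min ≈ 4.38 m

With I = MR², the ratio k = I/(MR²) is 1.
At the top, contact is just lost when gravity alone supplies the centripetal force: Mg = Mv_top²/r, i.e. v_top² = gr.
With ω = v/R, the kinetic energy at speed v is ½(1+k)Mv² = Mv².
Energy conservation from release (height h) to the top (height 2r): Mgh = Mg(2r) + M·gr.
Thus h_min = 2r + (1+k)r/2 = r(2 + 2/2) = 1.46 × 3 ≈ 4.38 m.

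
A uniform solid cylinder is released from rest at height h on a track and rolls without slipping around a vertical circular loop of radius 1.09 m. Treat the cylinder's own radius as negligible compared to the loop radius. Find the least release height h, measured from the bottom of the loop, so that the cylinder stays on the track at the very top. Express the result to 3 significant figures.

h_min ≈ 3.00 m

The moment of inertia is (1/2)MR², giving k ≡ I/(MR²) = 0.5.
At the top of the loop, the minimum-contact condition is Mg = Mv_top²/r, so v_top² = gr.
With ω = v/R, the kinetic energy at speed v is ½(1+k)Mv² = (3/4)Mv².
Energy conservation from release (height h) to the top (height 2r): Mgh = Mg(2r) + (3/4)M·gr.
Thus h_min = 2r + (1+k)r/2 = r(2 + 1.5/2) = 1.09 × 2.75 ≈ 3.00 m.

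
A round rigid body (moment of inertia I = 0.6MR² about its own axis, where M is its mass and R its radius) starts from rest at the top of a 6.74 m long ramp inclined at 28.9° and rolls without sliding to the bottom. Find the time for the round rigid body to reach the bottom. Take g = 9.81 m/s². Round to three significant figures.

Here I = 0.6MR², so the shape factor k = I/(MR²) = 0.6.
Along the incline Mg sinθ − f = Ma, and torque about the center fR = Iα = kMR²(a/R) gives f = kMa.
Hence a = g sinθ/(1+k) = 9.81×sin28.9°/1.6 = 2.963 m/s².
Starting from rest, L = ½at², so t = √(2L/a) = √(2×6.74/2.963) ≈ 2.13 s.

t ≈ 2.13 s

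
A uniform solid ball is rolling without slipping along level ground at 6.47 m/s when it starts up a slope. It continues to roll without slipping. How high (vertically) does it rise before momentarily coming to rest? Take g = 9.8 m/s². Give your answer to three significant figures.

h ≈ 2.99 m

With I = (2/5)MR², the ratio k = I/(MR²) is 0.4.
Rolling without slipping gives ω = v/R, so the total kinetic energy is ½Mv² + ½Iω² = ½(1+k)Mv² = (7/10)Mv².
All of this converts to potential energy at the highest point: (7/10)Mv₀² = Mgh.
Thus h = (1+k)v₀²/(2g) = 1.4 × 6.47² / (2 × 9.8) ≈ 2.99 m.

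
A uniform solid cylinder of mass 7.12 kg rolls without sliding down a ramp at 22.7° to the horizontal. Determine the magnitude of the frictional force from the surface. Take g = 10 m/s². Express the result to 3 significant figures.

For this body I = (1/2)MR², i.e. k = I/(MR²) = 0.5.
Translational: Mg sinθ − f = Ma. Rotational about the CM: fR = Iα = kMRa, so f = kMa.
Combining, a = g sinθ/(1+k) and f = kMa = kMg sinθ/(1+k).
f = 0.5 × 7.12 × 10 × sin22.7° / 1.5 ≈ 9.16 N.

f ≈ 9.16 N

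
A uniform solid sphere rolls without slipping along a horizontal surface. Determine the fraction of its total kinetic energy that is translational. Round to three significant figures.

The moment of inertia is (2/5)MR², giving k ≡ I/(MR²) = 0.4.
With ω = v/R, KE_trans = ½Mv² and KE_rot = ½Iω² = ½kMv², so KE_total = ½(1+k)Mv².
The translational fraction is therefore 1/(1+k) = 1/1.4 ≈ 0.714.

fraction ≈ 0.714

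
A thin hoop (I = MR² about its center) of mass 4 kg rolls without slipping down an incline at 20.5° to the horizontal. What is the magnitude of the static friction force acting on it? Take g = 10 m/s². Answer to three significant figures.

For this body I = MR², i.e. k = I/(MR²) = 1.
Newton's second law down the slope: Mg sinθ − f = Ma. The torque equation fR = Iα (with α = a/R) gives f = kMa.
Combining, a = g sinθ/(1+k) and f = kMa = kMg sinθ/(1+k).
f = 1 × 4 × 10 × sin20.5° / 2 ≈ 7.00 N.

f ≈ 7.00 N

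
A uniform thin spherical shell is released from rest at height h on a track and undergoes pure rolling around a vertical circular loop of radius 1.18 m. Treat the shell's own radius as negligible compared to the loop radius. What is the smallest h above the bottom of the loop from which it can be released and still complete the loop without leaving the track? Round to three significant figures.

h_min ≈ 3.34 m

For this body I = (2/3)MR², i.e. k = I/(MR²) = 2/3.
At the top of the loop, the minimum-contact condition is Mg = Mv_top²/r, so v_top² = gr.
With ω = v/R, the kinetic energy at speed v is ½(1+k)Mv² = (5/6)Mv².
Energy conservation from release (height h) to the top (height 2r): Mgh = Mg(2r) + (5/6)M·gr.
Thus h_min = 2r + (1+k)r/2 = r(2 + 1.667/2) = 1.18 × 2.833 ≈ 3.34 m.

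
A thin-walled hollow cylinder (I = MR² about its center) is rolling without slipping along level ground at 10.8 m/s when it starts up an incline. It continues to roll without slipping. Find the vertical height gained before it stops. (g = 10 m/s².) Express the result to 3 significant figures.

For this body I = MR², i.e. k = I/(MR²) = 1.
The rolling condition ω = v/R makes the rotational term ½I(v/R)² = ½kMv², so KE_total = ½(1+k)Mv² = Mv².
All of this converts to potential energy at the highest point: Mv₀² = Mgh.
Thus h = (1+k)v₀²/(2g) = 2 × 10.8² / (2 × 10) ≈ 11.7 m.

h ≈ 11.7 m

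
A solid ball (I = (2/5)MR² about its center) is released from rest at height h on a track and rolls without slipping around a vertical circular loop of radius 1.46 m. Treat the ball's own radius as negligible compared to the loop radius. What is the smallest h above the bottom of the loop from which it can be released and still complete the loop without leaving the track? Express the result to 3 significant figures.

For this body I = (2/5)MR², i.e. k = I/(MR²) = 0.4.
At the top, contact is just lost when gravity alone supplies the centripetal force: Mg = Mv_top²/r, i.e. v_top² = gr.
With ω = v/R, the kinetic energy at speed v is ½(1+k)Mv² = (7/10)Mv².
Energy conservation from release (height h) to the top (height 2r): Mgh = Mg(2r) + (7/10)M·gr.
Thus h_min = 2r + (1+k)r/2 = r(2 + 1.4/2) = 1.46 × 2.7 ≈ 3.94 m.

h_min ≈ 3.94 m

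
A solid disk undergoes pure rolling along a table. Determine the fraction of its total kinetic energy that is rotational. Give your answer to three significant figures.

The moment of inertia is (1/2)MR², giving k ≡ I/(MR²) = 0.5.
With ω = v/R, KE_trans = ½Mv² and KE_rot = ½Iω² = ½kMv², so KE_total = ½(1+k)Mv².
The rotational fraction is therefore k/(1+k) = 0.5/1.5 ≈ 0.333.

fraction ≈ 0.333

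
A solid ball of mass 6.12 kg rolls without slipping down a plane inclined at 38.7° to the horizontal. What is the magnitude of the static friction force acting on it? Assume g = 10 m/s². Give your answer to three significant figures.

f ≈ 10.9 N

Here I = (2/5)MR², so the shape factor k = I/(MR²) = 0.4.
Along the incline Mg sinθ − f = Ma, and torque about the center fR = Iα = kMR²(a/R) gives f = kMa.
Combining, a = g sinθ/(1+k) and f = kMa = kMg sinθ/(1+k).
f = 0.4 × 6.12 × 10 × sin38.7° / 1.4 ≈ 10.9 N.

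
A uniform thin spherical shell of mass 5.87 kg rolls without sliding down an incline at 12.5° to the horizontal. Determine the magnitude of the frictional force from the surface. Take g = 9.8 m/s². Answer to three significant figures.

f ≈ 4.98 N

With I = (2/3)MR², the ratio k = I/(MR²) is 2/3.
Newton's second law down the slope: Mg sinθ − f = Ma. The torque equation fR = Iα (with α = a/R) gives f = kMa.
Combining, a = g sinθ/(1+k) and f = kMa = kMg sinθ/(1+k).
f = (2/3) × 5.87 × 9.8 × sin12.5° / 1.667 ≈ 4.98 N.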